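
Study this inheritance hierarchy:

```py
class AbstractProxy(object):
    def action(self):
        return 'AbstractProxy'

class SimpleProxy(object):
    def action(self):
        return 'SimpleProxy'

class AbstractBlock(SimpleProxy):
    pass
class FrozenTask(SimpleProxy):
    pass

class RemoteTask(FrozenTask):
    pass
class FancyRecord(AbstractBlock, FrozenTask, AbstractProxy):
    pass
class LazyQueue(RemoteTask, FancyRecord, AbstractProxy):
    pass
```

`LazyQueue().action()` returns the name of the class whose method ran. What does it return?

L[LazyQueue] = LazyQueue + merge(L[RemoteTask], L[FancyRecord], L[AbstractProxy], [RemoteTask FancyRecord AbstractProxy])
  take RemoteTask:  [RemoteTask FrozenTask SimpleProxy object] + [FancyRecord AbstractBlock FrozenTask SimpleProxy AbstractProxy object] + [AbstractProxy object] + [RemoteTask FancyRecord AbstractProxy]
  take FancyRecord:  [FrozenTask SimpleProxy object] + [FancyRecord AbstractBlock FrozenTask SimpleProxy AbstractProxy object] + [AbstractProxy object] + [FancyRecord AbstractProxy]
  take AbstractBlock:  [FrozenTask SimpleProxy object] + [AbstractBlock FrozenTask SimpleProxy AbstractProxy object] + [AbstractProxy object] + [AbstractProxy]
  take FrozenTask:  [FrozenTask SimpleProxy object] + [FrozenTask SimpleProxy AbstractProxy object] + [AbstractProxy object] + [AbstractProxy]
  take SimpleProxy:  [SimpleProxy object] + [SimpleProxy AbstractProxy object] + [AbstractProxy object] + [AbstractProxy]
  take AbstractProxy:  [object] + [AbstractProxy object] + [AbstractProxy object] + [AbstractProxy]
  take object:  [object] + [object] + [object]
MRO: LazyQueue RemoteTask FancyRecord AbstractBlock FrozenTask SimpleProxy AbstractProxy object
action is defined in: AbstractProxy, SimpleProxy. First along the MRO is SimpleProxy.

SimpleProxy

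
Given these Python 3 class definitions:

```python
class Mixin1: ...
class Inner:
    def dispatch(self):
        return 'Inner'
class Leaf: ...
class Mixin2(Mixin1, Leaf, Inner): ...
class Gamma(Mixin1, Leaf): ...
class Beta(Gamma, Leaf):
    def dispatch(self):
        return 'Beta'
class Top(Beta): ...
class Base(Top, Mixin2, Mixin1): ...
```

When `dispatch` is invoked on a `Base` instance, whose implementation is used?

L[Base] = Base + merge(L[Top], L[Mixin2], L[Mixin1], [Top Mixin2 Mixin1])
  take Top:  [Top Beta Gamma Mixin1 Leaf object] + [Mixin2 Mixin1 Leaf Inner object] + [Mixin1 object] + [Top Mixin2 Mixin1]
  take Beta:  [Beta Gamma Mixin1 Leaf object] + [Mixin2 Mixin1 Leaf Inner object] + [Mixin1 object] + [Mixin2 Mixin1]
  take Gamma:  [Gamma Mixin1 Leaf object] + [Mixin2 Mixin1 Leaf Inner object] + [Mixin1 object] + [Mixin2 Mixin1]
  take Mixin2:  [Mixin1 Leaf object] + [Mixin2 Mixin1 Leaf Inner object] + [Mixin1 object] + [Mixin2 Mixin1]
  take Mixin1:  [Mixin1 Leaf object] + [Mixin1 Leaf Inner object] + [Mixin1 object] + [Mixin1]
  take Leaf:  [Leaf object] + [Leaf Inner object] + [object]
  take Inner:  [object] + [Inner object] + [object]
  take object:  [object] + [object] + [object]
MRO: Base Top Beta Gamma Mixin2 Mixin1 Leaf Inner object
dispatch is defined in: Beta, Inner. First along the MRO is Beta.

Beta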